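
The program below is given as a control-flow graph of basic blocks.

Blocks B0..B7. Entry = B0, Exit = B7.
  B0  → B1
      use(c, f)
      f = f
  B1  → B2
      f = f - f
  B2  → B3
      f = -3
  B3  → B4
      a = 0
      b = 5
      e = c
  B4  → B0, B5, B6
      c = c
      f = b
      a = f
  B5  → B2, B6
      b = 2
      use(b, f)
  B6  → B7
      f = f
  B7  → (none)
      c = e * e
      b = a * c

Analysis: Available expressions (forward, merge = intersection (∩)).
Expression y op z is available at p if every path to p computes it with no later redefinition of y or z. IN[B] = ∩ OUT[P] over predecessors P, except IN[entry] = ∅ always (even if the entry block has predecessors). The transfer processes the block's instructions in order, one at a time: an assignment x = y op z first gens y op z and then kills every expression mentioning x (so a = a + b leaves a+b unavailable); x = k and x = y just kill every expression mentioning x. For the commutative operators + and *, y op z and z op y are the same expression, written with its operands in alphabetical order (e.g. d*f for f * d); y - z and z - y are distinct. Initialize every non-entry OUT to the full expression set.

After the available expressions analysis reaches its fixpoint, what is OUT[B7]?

Fixpoint table:
  B0:   IN={}   OUT={}
  B1:   IN={}   OUT={}
  B2:   IN={}   OUT={}
  B3:   IN={}   OUT={}
  B4:   IN={}   OUT={}
  B5:   IN={}   OUT={}
  B6:   IN={}   OUT={}
  B7:   IN={}   OUT={a*c, e*e}

Merge at B7: IN[B7] = OUT[B6] = {}
Applying B7's transfer function to that IN value gives OUT[B7] (row B7 above).

Answer: {a*c, e*e}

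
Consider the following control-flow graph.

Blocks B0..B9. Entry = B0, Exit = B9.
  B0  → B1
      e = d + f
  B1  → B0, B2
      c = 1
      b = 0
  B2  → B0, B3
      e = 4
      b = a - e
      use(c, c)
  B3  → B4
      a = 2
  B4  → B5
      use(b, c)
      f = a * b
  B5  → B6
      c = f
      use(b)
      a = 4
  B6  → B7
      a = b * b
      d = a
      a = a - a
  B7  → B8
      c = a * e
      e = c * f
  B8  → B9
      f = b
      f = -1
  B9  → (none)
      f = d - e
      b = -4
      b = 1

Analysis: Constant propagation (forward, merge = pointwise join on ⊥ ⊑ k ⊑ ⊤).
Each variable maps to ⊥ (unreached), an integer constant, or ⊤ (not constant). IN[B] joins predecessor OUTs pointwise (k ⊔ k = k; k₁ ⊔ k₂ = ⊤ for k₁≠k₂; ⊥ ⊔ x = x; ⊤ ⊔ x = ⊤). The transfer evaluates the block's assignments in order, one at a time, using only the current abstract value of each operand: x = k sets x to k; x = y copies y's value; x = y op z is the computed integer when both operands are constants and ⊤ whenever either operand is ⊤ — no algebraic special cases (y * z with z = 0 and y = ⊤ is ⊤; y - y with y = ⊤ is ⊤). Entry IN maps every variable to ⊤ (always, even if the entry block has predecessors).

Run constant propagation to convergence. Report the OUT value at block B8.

Answer: {a: ⊤, b: ⊤, c: ⊤, d: ⊤, e: ⊤, f: -1}

Derivation:
Fixpoint table:
  B0:  IN=(all ⊤)  OUT=(all ⊤)
  B1:  IN=(all ⊤)  OUT={b:0, c:1; rest ⊤}
  B2:  IN={b:0, c:1; rest ⊤}  OUT={c:1, e:4; rest ⊤}
  B3:  IN={c:1, e:4; rest ⊤}  OUT={a:2, c:1, e:4; rest ⊤}
  B4:  IN={a:2, c:1, e:4; rest ⊤}  OUT={a:2, c:1, e:4; rest ⊤}
  B5:  IN={a:2, c:1, e:4; rest ⊤}  OUT={a:4, e:4; rest ⊤}
  B6:  IN={a:4, e:4; rest ⊤}  OUT={e:4; rest ⊤}
  B7:  IN={e:4; rest ⊤}  OUT=(all ⊤)
  B8:  IN=(all ⊤)  OUT={f:-1; rest ⊤}
  B9:  IN={f:-1; rest ⊤}  OUT={b:1; rest ⊤}

Merge at B8: IN[B8] = OUT[B7] = {a: ⊤, b: ⊤, c: ⊤, d: ⊤, e: ⊤, f: ⊤}
Applying B8's transfer function to that IN value gives OUT[B8] (row B8 above).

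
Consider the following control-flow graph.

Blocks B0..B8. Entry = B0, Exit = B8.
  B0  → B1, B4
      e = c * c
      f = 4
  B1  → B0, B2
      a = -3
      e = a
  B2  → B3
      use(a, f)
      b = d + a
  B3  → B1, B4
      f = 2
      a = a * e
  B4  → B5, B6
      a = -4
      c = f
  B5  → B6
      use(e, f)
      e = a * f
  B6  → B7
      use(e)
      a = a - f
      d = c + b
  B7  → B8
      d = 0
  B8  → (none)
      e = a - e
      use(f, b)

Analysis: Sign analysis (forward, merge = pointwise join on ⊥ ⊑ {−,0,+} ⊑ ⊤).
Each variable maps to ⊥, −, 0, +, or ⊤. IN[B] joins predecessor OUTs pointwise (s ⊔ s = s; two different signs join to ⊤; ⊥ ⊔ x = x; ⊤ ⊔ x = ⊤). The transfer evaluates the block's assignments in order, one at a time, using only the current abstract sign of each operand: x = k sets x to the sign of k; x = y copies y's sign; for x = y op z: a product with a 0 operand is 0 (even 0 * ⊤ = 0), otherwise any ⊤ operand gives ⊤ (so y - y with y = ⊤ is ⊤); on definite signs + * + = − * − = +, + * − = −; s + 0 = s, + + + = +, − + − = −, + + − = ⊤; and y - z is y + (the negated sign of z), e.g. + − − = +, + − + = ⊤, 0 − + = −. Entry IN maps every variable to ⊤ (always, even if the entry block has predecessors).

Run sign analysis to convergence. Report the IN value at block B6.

Per-block solution:
  B0:  IN=(all ⊤)  OUT={f:+; rest ⊤}
  B1:  IN={f:+; rest ⊤}  OUT={a:-, e:-, f:+; rest ⊤}
  B2:  IN={a:-, e:-, f:+; rest ⊤}  OUT={a:-, e:-, f:+; rest ⊤}
  B3:  IN={a:-, e:-, f:+; rest ⊤}  OUT={a:+, e:-, f:+; rest ⊤}
  B4:  IN={f:+; rest ⊤}  OUT={a:-, c:+, f:+; rest ⊤}
  B5:  IN={a:-, c:+, f:+; rest ⊤}  OUT={a:-, c:+, e:-, f:+; rest ⊤}
  B6:  IN={a:-, c:+, f:+; rest ⊤}  OUT={a:-, c:+, f:+; rest ⊤}
  B7:  IN={a:-, c:+, f:+; rest ⊤}  OUT={a:-, c:+, d:0, f:+; rest ⊤}
  B8:  IN={a:-, c:+, d:0, f:+; rest ⊤}  OUT={a:-, c:+, d:0, f:+; rest ⊤}

Merge at B6: IN[B6] = OUT[B4] ⊔ OUT[B5] = {a: -, b: ⊤, c: +, d: ⊤, e: ⊤, f: +}

Answer: {a: -, b: ⊤, c: +, d: ⊤, e: ⊤, f: +}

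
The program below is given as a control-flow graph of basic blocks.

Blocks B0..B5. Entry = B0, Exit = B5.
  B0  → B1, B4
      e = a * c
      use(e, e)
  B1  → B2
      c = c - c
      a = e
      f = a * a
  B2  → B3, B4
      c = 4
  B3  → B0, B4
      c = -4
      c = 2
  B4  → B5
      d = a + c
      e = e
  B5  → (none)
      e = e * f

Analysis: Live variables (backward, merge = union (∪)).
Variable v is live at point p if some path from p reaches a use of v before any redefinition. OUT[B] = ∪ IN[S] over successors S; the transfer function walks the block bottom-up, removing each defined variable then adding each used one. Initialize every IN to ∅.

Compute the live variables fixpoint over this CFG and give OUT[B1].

Fixpoint table:
  B0:   IN={a, c, f}   OUT={a, c, e, f}
  B1:   IN={c, e}   OUT={a, e, f}
  B2:   IN={a, e, f}   OUT={a, c, e, f}
  B3:   IN={a, e, f}   OUT={a, c, e, f}
  B4:   IN={a, c, e, f}   OUT={e, f}
  B5:   IN={e, f}   OUT={}

Merge at B1: OUT[B1] = IN[B2] = {a, e, f}

Answer: {a, e, f}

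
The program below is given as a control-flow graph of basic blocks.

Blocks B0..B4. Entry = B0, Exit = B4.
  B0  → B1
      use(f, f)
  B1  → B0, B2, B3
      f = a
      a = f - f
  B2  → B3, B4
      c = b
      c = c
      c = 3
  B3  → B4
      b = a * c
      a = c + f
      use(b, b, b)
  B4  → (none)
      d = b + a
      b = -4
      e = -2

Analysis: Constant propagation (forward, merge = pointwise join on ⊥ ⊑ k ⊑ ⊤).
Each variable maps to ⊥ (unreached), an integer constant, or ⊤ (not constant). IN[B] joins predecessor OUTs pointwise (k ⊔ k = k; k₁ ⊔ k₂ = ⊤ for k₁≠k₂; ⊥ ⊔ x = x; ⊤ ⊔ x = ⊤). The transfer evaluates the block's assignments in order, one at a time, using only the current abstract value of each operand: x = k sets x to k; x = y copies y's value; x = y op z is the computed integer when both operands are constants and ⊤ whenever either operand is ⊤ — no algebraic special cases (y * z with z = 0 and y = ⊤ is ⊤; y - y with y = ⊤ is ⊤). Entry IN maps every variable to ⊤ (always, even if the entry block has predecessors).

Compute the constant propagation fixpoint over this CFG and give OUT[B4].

Answer: {a: ⊤, b: -4, c: ⊤, d: ⊤, e: -2, f: ⊤}

Working:
Fixpoint table:
  B0:  IN=(all ⊤)  OUT=(all ⊤)
  B1:  IN=(all ⊤)  OUT=(all ⊤)
  B2:  IN=(all ⊤)  OUT={c:3; rest ⊤}
  B3:  IN=(all ⊤)  OUT=(all ⊤)
  B4:  IN=(all ⊤)  OUT={b:-4, e:-2; rest ⊤}

Merge at B4: IN[B4] = OUT[B2] ⊔ OUT[B3] = {a: ⊤, b: ⊤, c: ⊤, d: ⊤, e: ⊤, f: ⊤}
Applying B4's transfer function to that IN value gives OUT[B4] (row B4 above).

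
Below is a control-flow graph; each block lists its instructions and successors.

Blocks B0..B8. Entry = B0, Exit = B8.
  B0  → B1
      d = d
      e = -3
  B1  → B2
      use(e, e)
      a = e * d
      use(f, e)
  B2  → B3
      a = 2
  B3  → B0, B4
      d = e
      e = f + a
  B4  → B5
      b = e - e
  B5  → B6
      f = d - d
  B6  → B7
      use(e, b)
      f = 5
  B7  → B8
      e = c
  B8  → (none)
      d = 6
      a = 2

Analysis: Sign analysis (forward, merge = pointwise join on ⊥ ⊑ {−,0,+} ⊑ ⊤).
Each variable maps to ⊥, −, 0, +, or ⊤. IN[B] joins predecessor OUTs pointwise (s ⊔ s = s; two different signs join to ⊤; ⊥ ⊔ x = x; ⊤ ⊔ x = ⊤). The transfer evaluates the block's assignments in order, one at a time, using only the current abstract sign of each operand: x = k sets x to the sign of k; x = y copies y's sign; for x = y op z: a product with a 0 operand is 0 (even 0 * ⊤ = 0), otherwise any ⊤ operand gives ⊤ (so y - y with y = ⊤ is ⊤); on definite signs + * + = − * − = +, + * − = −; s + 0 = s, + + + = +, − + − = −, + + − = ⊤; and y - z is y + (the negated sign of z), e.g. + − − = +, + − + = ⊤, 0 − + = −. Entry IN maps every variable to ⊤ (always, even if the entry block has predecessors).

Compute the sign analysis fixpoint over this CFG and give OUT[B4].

Answer: {a: +, b: ⊤, c: ⊤, d: -, e: ⊤, f: ⊤}

Derivation:
Per-block solution:
  B0:  IN=(all ⊤)  OUT={e:-; rest ⊤}
  B1:  IN={e:-; rest ⊤}  OUT={e:-; rest ⊤}
  B2:  IN={e:-; rest ⊤}  OUT={a:+, e:-; rest ⊤}
  B3:  IN={a:+, e:-; rest ⊤}  OUT={a:+, d:-; rest ⊤}
  B4:  IN={a:+, d:-; rest ⊤}  OUT={a:+, d:-; rest ⊤}
  B5:  IN={a:+, d:-; rest ⊤}  OUT={a:+, d:-; rest ⊤}
  B6:  IN={a:+, d:-; rest ⊤}  OUT={a:+, d:-, f:+; rest ⊤}
  B7:  IN={a:+, d:-, f:+; rest ⊤}  OUT={a:+, d:-, f:+; rest ⊤}
  B8:  IN={a:+, d:-, f:+; rest ⊤}  OUT={a:+, d:+, f:+; rest ⊤}

Merge at B4: IN[B4] = OUT[B3] = {a: +, b: ⊤, c: ⊤, d: -, e: ⊤, f: ⊤}
Applying B4's transfer function to that IN value gives OUT[B4] (row B4 above).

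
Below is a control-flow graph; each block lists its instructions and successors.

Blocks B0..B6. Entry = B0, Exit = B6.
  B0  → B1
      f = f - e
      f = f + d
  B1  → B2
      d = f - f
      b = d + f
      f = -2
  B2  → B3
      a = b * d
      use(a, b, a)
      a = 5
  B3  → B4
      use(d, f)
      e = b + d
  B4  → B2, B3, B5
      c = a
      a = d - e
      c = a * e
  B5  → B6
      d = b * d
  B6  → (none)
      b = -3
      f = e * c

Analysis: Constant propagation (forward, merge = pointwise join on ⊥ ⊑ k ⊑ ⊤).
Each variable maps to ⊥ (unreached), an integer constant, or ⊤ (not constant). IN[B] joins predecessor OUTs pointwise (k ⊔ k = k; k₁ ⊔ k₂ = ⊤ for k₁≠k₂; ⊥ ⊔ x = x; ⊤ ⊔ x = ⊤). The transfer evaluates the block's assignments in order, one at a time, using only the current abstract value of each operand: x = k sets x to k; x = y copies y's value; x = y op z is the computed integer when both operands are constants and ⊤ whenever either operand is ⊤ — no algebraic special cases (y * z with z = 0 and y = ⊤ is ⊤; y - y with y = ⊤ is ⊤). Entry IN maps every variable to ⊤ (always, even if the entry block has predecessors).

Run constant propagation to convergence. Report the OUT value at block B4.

Per-block solution:
  B0: | IN=(all ⊤) | OUT=(all ⊤)
  B1: | IN=(all ⊤) | OUT={f:-2; rest ⊤}
  B2: | IN={f:-2; rest ⊤} | OUT={a:5, f:-2; rest ⊤}
  B3: | IN={f:-2; rest ⊤} | OUT={f:-2; rest ⊤}
  B4: | IN={f:-2; rest ⊤} | OUT={f:-2; rest ⊤}
  B5: | IN={f:-2; rest ⊤} | OUT={f:-2; rest ⊤}
  B6: | IN={f:-2; rest ⊤} | OUT={b:-3; rest ⊤}

Merge at B4: IN[B4] = OUT[B3] = {a: ⊤, b: ⊤, c: ⊤, d: ⊤, e: ⊤, f: -2}
Applying B4's transfer function to that IN value gives OUT[B4] (row B4 above).

Answer: {a: ⊤, b: ⊤, c: ⊤, d: ⊤, e: ⊤, f: -2}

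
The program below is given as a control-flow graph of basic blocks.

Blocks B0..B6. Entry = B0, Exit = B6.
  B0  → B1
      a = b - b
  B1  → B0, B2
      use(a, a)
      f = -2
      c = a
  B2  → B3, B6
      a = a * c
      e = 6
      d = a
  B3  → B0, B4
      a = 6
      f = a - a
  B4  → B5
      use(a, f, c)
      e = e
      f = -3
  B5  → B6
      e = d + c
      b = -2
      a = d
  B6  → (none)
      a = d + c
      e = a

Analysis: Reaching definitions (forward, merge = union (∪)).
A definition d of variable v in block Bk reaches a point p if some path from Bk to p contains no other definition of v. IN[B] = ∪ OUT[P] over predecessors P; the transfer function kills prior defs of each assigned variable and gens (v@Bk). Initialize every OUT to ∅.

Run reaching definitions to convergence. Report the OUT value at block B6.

Per-block solution:
  B0:   IN={a@B0, a@B3, c@B1, d@B2, e@B2, f@B1, f@B3}   OUT={a@B0, c@B1, d@B2, e@B2, f@B1, f@B3}
  B1:   IN={a@B0, c@B1, d@B2, e@B2, f@B1, f@B3}   OUT={a@B0, c@B1, d@B2, e@B2, f@B1}
  B2:   IN={a@B0, c@B1, d@B2, e@B2, f@B1}   OUT={a@B2, c@B1, d@B2, e@B2, f@B1}
  B3:   IN={a@B2, c@B1, d@B2, e@B2, f@B1}   OUT={a@B3, c@B1, d@B2, e@B2, f@B3}
  B4:   IN={a@B3, c@B1, d@B2, e@B2, f@B3}   OUT={a@B3, c@B1, d@B2, e@B4, f@B4}
  B5:   IN={a@B3, c@B1, d@B2, e@B4, f@B4}   OUT={a@B5, b@B5, c@B1, d@B2, e@B5, f@B4}
  B6:   IN={a@B2, a@B5, b@B5, c@B1, d@B2, e@B2, e@B5, f@B1, f@B4}   OUT={a@B6, b@B5, c@B1, d@B2, e@B6, f@B1, f@B4}

Merge at B6: IN[B6] = OUT[B2] ⊔ OUT[B5] = {a@B2, a@B5, b@B5, c@B1, d@B2, e@B2, e@B5, f@B1, f@B4}
Applying B6's transfer function to that IN value gives OUT[B6] (row B6 above).

Answer: {a@B6, b@B5, c@B1, d@B2, e@B6, f@B1, f@B4}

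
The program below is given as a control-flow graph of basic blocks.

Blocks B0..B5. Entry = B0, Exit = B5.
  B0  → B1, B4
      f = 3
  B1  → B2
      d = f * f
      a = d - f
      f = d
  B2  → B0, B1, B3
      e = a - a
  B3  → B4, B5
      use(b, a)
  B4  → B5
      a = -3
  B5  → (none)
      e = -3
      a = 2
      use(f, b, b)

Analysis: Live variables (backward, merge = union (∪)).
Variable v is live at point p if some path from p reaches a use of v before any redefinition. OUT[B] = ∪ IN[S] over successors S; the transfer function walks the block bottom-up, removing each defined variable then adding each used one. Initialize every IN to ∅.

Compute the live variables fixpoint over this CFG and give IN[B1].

Fixpoint table:
  B0:  IN={b}  OUT={b, f}
  B1:  IN={b, f}  OUT={a, b, f}
  B2:  IN={a, b, f}  OUT={a, b, f}
  B3:  IN={a, b, f}  OUT={b, f}
  B4:  IN={b, f}  OUT={b, f}
  B5:  IN={b, f}  OUT={}

Merge at B1: OUT[B1] = IN[B2] = {a, b, f}
Applying B1's transfer function to that OUT value gives IN[B1] (row B1 above).

Answer: {b, f}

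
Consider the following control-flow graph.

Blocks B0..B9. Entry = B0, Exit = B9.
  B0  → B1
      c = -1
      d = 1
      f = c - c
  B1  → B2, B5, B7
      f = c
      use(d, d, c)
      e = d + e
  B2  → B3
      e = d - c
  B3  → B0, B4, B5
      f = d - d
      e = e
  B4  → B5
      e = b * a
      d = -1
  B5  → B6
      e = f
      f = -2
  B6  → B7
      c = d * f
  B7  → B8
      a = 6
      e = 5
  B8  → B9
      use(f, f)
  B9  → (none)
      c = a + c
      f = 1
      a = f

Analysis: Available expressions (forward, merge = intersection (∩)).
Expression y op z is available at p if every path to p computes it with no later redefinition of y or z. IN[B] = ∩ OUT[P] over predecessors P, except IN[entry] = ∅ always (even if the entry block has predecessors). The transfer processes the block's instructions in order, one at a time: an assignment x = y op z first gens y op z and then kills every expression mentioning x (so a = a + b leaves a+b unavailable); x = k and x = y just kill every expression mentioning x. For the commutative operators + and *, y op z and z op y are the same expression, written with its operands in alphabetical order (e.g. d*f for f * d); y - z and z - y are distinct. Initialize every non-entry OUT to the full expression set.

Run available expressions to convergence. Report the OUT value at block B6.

Answer: {d*f}

Working:
Fixpoint table:
  B0:  IN={}  OUT={c-c}
  B1:  IN={c-c}  OUT={c-c}
  B2:  IN={c-c}  OUT={c-c, d-c}
  B3:  IN={c-c, d-c}  OUT={c-c, d-c, d-d}
  B4:  IN={c-c, d-c, d-d}  OUT={a*b, c-c}
  B5:  IN={c-c}  OUT={c-c}
  B6:  IN={c-c}  OUT={d*f}
  B7:  IN={}  OUT={}
  B8:  IN={}  OUT={}
  B9:  IN={}  OUT={}

Merge at B6: IN[B6] = OUT[B5] = {c-c}
Applying B6's transfer function to that IN value gives OUT[B6] (row B6 above).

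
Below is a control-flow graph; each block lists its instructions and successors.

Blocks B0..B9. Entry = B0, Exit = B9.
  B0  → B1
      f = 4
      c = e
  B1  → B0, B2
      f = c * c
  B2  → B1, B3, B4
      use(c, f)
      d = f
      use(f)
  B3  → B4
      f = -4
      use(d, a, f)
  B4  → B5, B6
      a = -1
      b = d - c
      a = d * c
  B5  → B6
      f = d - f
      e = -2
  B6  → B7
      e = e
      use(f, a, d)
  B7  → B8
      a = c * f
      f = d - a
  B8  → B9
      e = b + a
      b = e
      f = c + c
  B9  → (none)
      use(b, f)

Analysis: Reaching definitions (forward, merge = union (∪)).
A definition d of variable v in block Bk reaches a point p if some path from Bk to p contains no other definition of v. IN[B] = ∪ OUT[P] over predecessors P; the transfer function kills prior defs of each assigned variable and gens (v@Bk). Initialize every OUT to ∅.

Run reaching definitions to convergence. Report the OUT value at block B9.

Per-block solution:
  B0: | IN={c@B0, d@B2, f@B1} | OUT={c@B0, d@B2, f@B0}
  B1: | IN={c@B0, d@B2, f@B0, f@B1} | OUT={c@B0, d@B2, f@B1}
  B2: | IN={c@B0, d@B2, f@B1} | OUT={c@B0, d@B2, f@B1}
  B3: | IN={c@B0, d@B2, f@B1} | OUT={c@B0, d@B2, f@B3}
  B4: | IN={c@B0, d@B2, f@B1, f@B3} | OUT={a@B4, b@B4, c@B0, d@B2, f@B1, f@B3}
  B5: | IN={a@B4, b@B4, c@B0, d@B2, f@B1, f@B3} | OUT={a@B4, b@B4, c@B0, d@B2, e@B5, f@B5}
  B6: | IN={a@B4, b@B4, c@B0, d@B2, e@B5, f@B1, f@B3, f@B5} | OUT={a@B4, b@B4, c@B0, d@B2, e@B6, f@B1, f@B3, f@B5}
  B7: | IN={a@B4, b@B4, c@B0, d@B2, e@B6, f@B1, f@B3, f@B5} | OUT={a@B7, b@B4, c@B0, d@B2, e@B6, f@B7}
  B8: | IN={a@B7, b@B4, c@B0, d@B2, e@B6, f@B7} | OUT={a@B7, b@B8, c@B0, d@B2, e@B8, f@B8}
  B9: | IN={a@B7, b@B8, c@B0, d@B2, e@B8, f@B8} | OUT={a@B7, b@B8, c@B0, d@B2, e@B8, f@B8}

Merge at B9: IN[B9] = OUT[B8] = {a@B7, b@B8, c@B0, d@B2, e@B8, f@B8}
Applying B9's transfer function to that IN value gives OUT[B9] (row B9 above).

Answer: {a@B7, b@B8, c@B0, d@B2, e@B8, f@B8}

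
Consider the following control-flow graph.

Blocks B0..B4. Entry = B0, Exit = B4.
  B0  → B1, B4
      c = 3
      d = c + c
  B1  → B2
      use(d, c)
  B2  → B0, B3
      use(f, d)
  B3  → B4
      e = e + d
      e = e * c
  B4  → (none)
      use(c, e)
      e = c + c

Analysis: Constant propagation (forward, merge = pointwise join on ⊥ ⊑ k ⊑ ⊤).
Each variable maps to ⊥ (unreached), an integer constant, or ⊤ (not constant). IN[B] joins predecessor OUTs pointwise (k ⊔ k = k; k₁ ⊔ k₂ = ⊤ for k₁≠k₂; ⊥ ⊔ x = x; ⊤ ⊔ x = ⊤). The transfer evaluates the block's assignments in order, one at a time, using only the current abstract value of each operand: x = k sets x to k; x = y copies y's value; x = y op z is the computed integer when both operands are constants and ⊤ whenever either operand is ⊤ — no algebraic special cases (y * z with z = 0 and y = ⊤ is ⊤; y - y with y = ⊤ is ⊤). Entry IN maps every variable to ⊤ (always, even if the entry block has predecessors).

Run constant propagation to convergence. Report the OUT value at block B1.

Converged values:
  B0:  IN=(all ⊤)  OUT={c:3, d:6; rest ⊤}
  B1:  IN={c:3, d:6; rest ⊤}  OUT={c:3, d:6; rest ⊤}
  B2:  IN={c:3, d:6; rest ⊤}  OUT={c:3, d:6; rest ⊤}
  B3:  IN={c:3, d:6; rest ⊤}  OUT={c:3, d:6; rest ⊤}
  B4:  IN={c:3, d:6; rest ⊤}  OUT={c:3, d:6, e:6; rest ⊤}

Merge at B1: IN[B1] = OUT[B0] = {a: ⊤, b: ⊤, c: 3, d: 6, e: ⊤, f: ⊤}
Applying B1's transfer function to that IN value gives OUT[B1] (row B1 above).

Answer: {a: ⊤, b: ⊤, c: 3, d: 6, e: ⊤, f: ⊤}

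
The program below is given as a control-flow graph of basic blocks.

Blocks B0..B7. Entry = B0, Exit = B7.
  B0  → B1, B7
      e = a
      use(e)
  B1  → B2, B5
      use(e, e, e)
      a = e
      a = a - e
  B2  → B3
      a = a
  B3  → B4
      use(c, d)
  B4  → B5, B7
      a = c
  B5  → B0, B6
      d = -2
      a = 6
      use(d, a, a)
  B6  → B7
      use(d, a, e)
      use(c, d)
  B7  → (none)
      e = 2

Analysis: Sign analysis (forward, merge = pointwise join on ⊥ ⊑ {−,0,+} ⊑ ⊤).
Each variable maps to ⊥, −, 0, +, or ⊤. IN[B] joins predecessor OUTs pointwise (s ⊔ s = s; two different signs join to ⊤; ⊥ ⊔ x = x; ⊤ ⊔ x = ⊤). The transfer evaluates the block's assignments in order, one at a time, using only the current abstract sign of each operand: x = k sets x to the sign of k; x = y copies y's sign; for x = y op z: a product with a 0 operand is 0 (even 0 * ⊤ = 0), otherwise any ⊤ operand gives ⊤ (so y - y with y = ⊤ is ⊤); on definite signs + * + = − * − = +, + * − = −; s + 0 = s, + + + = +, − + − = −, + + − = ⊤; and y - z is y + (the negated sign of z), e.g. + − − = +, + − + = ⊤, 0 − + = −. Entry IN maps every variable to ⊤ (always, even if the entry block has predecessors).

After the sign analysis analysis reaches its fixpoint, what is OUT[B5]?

Answer: {a: +, b: ⊤, c: ⊤, d: -, e: ⊤, f: ⊤}

Working:
Converged values:
  B0:  IN=(all ⊤)  OUT=(all ⊤)
  B1:  IN=(all ⊤)  OUT=(all ⊤)
  B2:  IN=(all ⊤)  OUT=(all ⊤)
  B3:  IN=(all ⊤)  OUT=(all ⊤)
  B4:  IN=(all ⊤)  OUT=(all ⊤)
  B5:  IN=(all ⊤)  OUT={a:+, d:-; rest ⊤}
  B6:  IN={a:+, d:-; rest ⊤}  OUT={a:+, d:-; rest ⊤}
  B7:  IN=(all ⊤)  OUT={e:+; rest ⊤}

Merge at B5: IN[B5] = OUT[B1] ⊔ OUT[B4] = {a: ⊤, b: ⊤, c: ⊤, d: ⊤, e: ⊤, f: ⊤}
Applying B5's transfer function to that IN value gives OUT[B5] (row B5 above).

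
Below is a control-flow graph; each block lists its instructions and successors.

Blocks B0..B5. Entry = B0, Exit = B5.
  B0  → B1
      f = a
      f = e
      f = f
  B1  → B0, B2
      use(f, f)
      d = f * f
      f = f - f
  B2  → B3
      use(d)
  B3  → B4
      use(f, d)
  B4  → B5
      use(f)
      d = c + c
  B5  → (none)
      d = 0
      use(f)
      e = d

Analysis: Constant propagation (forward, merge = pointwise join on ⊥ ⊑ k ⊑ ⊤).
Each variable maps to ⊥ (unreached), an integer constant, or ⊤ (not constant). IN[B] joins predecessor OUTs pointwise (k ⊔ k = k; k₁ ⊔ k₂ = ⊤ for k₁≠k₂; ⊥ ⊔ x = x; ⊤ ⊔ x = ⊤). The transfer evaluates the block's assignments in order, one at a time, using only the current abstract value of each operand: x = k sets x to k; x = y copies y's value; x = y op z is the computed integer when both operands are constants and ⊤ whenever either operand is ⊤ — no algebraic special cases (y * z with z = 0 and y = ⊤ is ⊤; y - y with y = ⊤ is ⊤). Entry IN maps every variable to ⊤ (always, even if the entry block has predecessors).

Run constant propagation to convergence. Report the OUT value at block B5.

Fixpoint table:
  B0: | IN=(all ⊤) | OUT=(all ⊤)
  B1: | IN=(all ⊤) | OUT=(all ⊤)
  B2: | IN=(all ⊤) | OUT=(all ⊤)
  B3: | IN=(all ⊤) | OUT=(all ⊤)
  B4: | IN=(all ⊤) | OUT=(all ⊤)
  B5: | IN=(all ⊤) | OUT={d:0, e:0; rest ⊤}

Merge at B5: IN[B5] = OUT[B4] = {a: ⊤, b: ⊤, c: ⊤, d: ⊤, e: ⊤, f: ⊤}
Applying B5's transfer function to that IN value gives OUT[B5] (row B5 above).

Answer: {a: ⊤, b: ⊤, c: ⊤, d: 0, e: 0, f: ⊤}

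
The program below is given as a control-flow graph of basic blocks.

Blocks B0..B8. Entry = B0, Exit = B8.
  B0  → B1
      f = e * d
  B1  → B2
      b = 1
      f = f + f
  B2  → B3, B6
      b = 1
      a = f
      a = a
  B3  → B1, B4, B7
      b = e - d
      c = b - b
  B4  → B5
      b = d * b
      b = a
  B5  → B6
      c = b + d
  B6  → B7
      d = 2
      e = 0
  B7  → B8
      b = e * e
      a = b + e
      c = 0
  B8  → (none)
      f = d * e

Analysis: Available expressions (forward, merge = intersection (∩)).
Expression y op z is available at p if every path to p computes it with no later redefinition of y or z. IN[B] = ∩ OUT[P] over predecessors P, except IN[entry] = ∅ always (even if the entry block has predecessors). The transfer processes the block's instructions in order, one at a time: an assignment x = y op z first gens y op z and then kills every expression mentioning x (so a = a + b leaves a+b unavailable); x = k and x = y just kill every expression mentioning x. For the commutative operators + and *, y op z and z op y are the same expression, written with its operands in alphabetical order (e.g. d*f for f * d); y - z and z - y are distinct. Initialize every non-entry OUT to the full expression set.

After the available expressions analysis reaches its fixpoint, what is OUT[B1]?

Per-block solution:
  B0:   IN={}   OUT={d*e}
  B1:   IN={d*e}   OUT={d*e}
  B2:   IN={d*e}   OUT={d*e}
  B3:   IN={d*e}   OUT={b-b, d*e, e-d}
  B4:   IN={b-b, d*e, e-d}   OUT={d*e, e-d}
  B5:   IN={d*e, e-d}   OUT={b+d, d*e, e-d}
  B6:   IN={d*e}   OUT={}
  B7:   IN={}   OUT={b+e, e*e}
  B8:   IN={b+e, e*e}   OUT={b+e, d*e, e*e}

Merge at B1: IN[B1] = OUT[B0] ∩ OUT[B3] = {d*e}
Applying B1's transfer function to that IN value gives OUT[B1] (row B1 above).

Answer: {d*e}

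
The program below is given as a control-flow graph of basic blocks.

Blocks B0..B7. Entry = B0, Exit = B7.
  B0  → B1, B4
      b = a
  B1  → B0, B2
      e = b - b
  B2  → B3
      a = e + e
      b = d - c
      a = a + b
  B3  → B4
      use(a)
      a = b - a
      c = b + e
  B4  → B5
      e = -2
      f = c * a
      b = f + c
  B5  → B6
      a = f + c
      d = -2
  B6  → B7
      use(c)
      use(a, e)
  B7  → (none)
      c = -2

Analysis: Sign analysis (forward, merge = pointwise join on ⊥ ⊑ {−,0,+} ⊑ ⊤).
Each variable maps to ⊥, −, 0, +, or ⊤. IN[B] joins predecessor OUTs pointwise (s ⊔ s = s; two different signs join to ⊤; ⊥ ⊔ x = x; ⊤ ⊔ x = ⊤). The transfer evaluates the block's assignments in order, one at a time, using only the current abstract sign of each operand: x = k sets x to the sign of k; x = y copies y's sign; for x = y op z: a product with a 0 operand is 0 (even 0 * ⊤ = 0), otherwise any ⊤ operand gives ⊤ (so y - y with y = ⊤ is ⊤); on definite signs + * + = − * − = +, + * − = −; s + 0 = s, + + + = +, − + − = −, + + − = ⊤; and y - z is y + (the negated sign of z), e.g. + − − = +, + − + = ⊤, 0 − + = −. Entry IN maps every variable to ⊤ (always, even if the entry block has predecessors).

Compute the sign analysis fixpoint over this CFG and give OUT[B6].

Answer: {a: ⊤, b: ⊤, c: ⊤, d: -, e: -, f: ⊤}

Derivation:
Converged values:
  B0:  IN=(all ⊤)  OUT=(all ⊤)
  B1:  IN=(all ⊤)  OUT=(all ⊤)
  B2:  IN=(all ⊤)  OUT=(all ⊤)
  B3:  IN=(all ⊤)  OUT=(all ⊤)
  B4:  IN=(all ⊤)  OUT={e:-; rest ⊤}
  B5:  IN={e:-; rest ⊤}  OUT={d:-, e:-; rest ⊤}
  B6:  IN={d:-, e:-; rest ⊤}  OUT={d:-, e:-; rest ⊤}
  B7:  IN={d:-, e:-; rest ⊤}  OUT={c:-, d:-, e:-; rest ⊤}

Merge at B6: IN[B6] = OUT[B5] = {a: ⊤, b: ⊤, c: ⊤, d: -, e: -, f: ⊤}
Applying B6's transfer function to that IN value gives OUT[B6] (row B6 above).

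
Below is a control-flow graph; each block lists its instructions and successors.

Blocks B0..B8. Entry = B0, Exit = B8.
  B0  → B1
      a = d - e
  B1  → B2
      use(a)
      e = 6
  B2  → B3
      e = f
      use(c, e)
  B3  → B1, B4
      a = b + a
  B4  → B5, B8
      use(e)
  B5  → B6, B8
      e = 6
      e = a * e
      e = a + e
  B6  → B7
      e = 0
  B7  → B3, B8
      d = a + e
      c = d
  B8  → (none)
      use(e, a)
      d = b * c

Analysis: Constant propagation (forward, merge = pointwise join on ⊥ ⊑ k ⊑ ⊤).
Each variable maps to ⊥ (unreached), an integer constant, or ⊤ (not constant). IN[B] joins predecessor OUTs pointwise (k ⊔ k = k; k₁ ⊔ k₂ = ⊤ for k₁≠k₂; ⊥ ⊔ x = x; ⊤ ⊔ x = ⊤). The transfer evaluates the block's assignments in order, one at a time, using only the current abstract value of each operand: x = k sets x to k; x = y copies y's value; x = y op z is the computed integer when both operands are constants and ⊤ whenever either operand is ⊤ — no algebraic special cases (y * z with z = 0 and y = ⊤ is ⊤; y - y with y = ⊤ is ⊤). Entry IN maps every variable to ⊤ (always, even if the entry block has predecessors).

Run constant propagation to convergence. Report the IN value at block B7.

Converged values:
  B0:   IN=(all ⊤)   OUT=(all ⊤)
  B1:   IN=(all ⊤)   OUT={e:6; rest ⊤}
  B2:   IN={e:6; rest ⊤}   OUT=(all ⊤)
  B3:   IN=(all ⊤)   OUT=(all ⊤)
  B4:   IN=(all ⊤)   OUT=(all ⊤)
  B5:   IN=(all ⊤)   OUT=(all ⊤)
  B6:   IN=(all ⊤)   OUT={e:0; rest ⊤}
  B7:   IN={e:0; rest ⊤}   OUT={e:0; rest ⊤}
  B8:   IN=(all ⊤)   OUT=(all ⊤)

Merge at B7: IN[B7] = OUT[B6] = {a: ⊤, b: ⊤, c: ⊤, d: ⊤, e: 0, f: ⊤}

Answer: {a: ⊤, b: ⊤, c: ⊤, d: ⊤, e: 0, f: ⊤}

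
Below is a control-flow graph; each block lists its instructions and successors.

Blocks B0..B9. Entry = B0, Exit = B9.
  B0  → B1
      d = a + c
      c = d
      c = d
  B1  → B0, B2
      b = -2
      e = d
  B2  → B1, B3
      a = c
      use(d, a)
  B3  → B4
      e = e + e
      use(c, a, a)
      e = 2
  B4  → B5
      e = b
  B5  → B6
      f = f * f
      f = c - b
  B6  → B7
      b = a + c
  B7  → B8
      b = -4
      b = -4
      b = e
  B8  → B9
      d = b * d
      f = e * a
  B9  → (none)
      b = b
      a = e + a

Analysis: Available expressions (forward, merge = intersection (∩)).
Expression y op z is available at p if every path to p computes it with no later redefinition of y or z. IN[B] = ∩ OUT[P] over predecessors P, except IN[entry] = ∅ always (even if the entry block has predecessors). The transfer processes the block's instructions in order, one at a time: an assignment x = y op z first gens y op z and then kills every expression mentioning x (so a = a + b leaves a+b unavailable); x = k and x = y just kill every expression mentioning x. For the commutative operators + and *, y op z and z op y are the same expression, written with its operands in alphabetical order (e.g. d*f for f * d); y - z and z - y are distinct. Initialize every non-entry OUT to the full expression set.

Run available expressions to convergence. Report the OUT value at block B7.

Answer: {a+c}

Working:
Per-block solution:
  B0: | IN={} | OUT={}
  B1: | IN={} | OUT={}
  B2: | IN={} | OUT={}
  B3: | IN={} | OUT={}
  B4: | IN={} | OUT={}
  B5: | IN={} | OUT={c-b}
  B6: | IN={c-b} | OUT={a+c}
  B7: | IN={a+c} | OUT={a+c}
  B8: | IN={a+c} | OUT={a*e, a+c}
  B9: | IN={a*e, a+c} | OUT={}

Merge at B7: IN[B7] = OUT[B6] = {a+c}
Applying B7's transfer function to that IN value gives OUT[B7] (row B7 above).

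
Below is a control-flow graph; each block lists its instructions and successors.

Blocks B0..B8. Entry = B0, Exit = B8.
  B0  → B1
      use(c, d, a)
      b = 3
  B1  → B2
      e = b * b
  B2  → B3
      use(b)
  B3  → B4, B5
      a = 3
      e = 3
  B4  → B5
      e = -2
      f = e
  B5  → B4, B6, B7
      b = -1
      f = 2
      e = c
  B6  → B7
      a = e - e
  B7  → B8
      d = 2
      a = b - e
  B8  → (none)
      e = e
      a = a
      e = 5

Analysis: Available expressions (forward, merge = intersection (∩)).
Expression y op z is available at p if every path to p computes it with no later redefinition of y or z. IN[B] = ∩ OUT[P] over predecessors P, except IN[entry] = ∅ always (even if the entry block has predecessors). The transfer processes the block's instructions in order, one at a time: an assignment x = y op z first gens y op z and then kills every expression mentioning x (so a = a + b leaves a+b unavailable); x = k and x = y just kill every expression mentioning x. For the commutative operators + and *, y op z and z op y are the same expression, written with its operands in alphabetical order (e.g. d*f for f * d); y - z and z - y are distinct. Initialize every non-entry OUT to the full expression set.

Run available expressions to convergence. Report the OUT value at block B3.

Answer: {b*b}

Trace:
Converged values:
  B0:   IN={}   OUT={}
  B1:   IN={}   OUT={b*b}
  B2:   IN={b*b}   OUT={b*b}
  B3:   IN={b*b}   OUT={b*b}
  B4:   IN={}   OUT={}
  B5:   IN={}   OUT={}
  B6:   IN={}   OUT={e-e}
  B7:   IN={}   OUT={b-e}
  B8:   IN={b-e}   OUT={}

Merge at B3: IN[B3] = OUT[B2] = {b*b}
Applying B3's transfer function to that IN value gives OUT[B3] (row B3 above).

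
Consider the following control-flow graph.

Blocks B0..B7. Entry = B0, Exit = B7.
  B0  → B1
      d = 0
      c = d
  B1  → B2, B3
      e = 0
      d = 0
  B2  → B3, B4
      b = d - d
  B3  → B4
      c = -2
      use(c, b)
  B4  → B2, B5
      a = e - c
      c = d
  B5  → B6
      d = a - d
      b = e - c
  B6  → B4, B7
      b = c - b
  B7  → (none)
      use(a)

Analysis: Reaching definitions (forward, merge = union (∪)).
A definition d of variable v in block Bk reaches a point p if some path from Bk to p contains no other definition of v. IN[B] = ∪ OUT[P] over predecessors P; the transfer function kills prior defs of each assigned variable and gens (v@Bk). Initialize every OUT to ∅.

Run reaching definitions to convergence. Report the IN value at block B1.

Per-block solution:
  B0:   IN={}   OUT={c@B0, d@B0}
  B1:   IN={c@B0, d@B0}   OUT={c@B0, d@B1, e@B1}
  B2:   IN={a@B4, b@B2, b@B6, c@B0, c@B4, d@B1, d@B5, e@B1}   OUT={a@B4, b@B2, c@B0, c@B4, d@B1, d@B5, e@B1}
  B3:   IN={a@B4, b@B2, c@B0, c@B4, d@B1, d@B5, e@B1}   OUT={a@B4, b@B2, c@B3, d@B1, d@B5, e@B1}
  B4:   IN={a@B4, b@B2, b@B6, c@B0, c@B3, c@B4, d@B1, d@B5, e@B1}   OUT={a@B4, b@B2, b@B6, c@B4, d@B1, d@B5, e@B1}
  B5:   IN={a@B4, b@B2, b@B6, c@B4, d@B1, d@B5, e@B1}   OUT={a@B4, b@B5, c@B4, d@B5, e@B1}
  B6:   IN={a@B4, b@B5, c@B4, d@B5, e@B1}   OUT={a@B4, b@B6, c@B4, d@B5, e@B1}
  B7:   IN={a@B4, b@B6, c@B4, d@B5, e@B1}   OUT={a@B4, b@B6, c@B4, d@B5, e@B1}

Merge at B1: IN[B1] = OUT[B0] = {c@B0, d@B0}

Answer: {c@B0, d@B0}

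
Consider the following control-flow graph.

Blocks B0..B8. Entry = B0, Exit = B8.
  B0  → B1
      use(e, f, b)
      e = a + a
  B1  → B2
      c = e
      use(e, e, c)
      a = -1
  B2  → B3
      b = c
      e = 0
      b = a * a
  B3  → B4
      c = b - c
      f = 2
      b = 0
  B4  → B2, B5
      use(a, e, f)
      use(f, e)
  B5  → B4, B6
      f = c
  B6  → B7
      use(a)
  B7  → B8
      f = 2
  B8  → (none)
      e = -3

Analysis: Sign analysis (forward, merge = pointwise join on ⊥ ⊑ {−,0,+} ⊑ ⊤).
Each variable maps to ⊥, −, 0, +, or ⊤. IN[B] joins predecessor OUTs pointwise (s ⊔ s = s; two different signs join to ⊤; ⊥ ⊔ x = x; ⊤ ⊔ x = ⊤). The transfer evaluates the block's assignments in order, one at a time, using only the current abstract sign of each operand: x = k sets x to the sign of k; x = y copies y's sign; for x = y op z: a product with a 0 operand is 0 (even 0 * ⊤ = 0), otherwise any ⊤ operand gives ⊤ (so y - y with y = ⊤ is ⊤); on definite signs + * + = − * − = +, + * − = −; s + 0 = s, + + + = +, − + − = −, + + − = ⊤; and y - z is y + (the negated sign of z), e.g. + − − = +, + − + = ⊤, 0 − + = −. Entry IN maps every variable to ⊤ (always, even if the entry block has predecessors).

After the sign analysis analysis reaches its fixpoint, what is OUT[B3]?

Answer: {a: -, b: 0, c: ⊤, d: ⊤, e: 0, f: +}

Trace:
Converged values:
  B0:   IN=(all ⊤)   OUT=(all ⊤)
  B1:   IN=(all ⊤)   OUT={a:-; rest ⊤}
  B2:   IN={a:-; rest ⊤}   OUT={a:-, b:+, e:0; rest ⊤}
  B3:   IN={a:-, b:+, e:0; rest ⊤}   OUT={a:-, b:0, e:0, f:+; rest ⊤}
  B4:   IN={a:-, b:0, e:0; rest ⊤}   OUT={a:-, b:0, e:0; rest ⊤}
  B5:   IN={a:-, b:0, e:0; rest ⊤}   OUT={a:-, b:0, e:0; rest ⊤}
  B6:   IN={a:-, b:0, e:0; rest ⊤}   OUT={a:-, b:0, e:0; rest ⊤}
  B7:   IN={a:-, b:0, e:0; rest ⊤}   OUT={a:-, b:0, e:0, f:+; rest ⊤}
  B8:   IN={a:-, b:0, e:0, f:+; rest ⊤}   OUT={a:-, b:0, e:-, f:+; rest ⊤}

Merge at B3: IN[B3] = OUT[B2] = {a: -, b: +, c: ⊤, d: ⊤, e: 0, f: ⊤}
Applying B3's transfer function to that IN value gives OUT[B3] (row B3 above).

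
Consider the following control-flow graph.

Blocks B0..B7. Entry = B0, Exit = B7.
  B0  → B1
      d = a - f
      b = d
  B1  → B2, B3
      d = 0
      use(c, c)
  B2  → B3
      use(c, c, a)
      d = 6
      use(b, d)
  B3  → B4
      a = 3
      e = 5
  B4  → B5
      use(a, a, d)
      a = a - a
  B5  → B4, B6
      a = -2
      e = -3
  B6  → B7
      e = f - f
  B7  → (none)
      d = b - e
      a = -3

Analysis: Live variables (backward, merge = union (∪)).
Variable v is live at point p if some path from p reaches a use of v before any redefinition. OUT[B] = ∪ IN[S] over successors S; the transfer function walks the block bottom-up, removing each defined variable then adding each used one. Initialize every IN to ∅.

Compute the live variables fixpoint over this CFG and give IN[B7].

Per-block solution:
  B0: | IN={a, c, f} | OUT={a, b, c, f}
  B1: | IN={a, b, c, f} | OUT={a, b, c, d, f}
  B2: | IN={a, b, c, f} | OUT={b, d, f}
  B3: | IN={b, d, f} | OUT={a, b, d, f}
  B4: | IN={a, b, d, f} | OUT={b, d, f}
  B5: | IN={b, d, f} | OUT={a, b, d, f}
  B6: | IN={b, f} | OUT={b, e}
  B7: | IN={b, e} | OUT={}

B7 is the boundary node: OUT[B7] = {}
Applying B7's transfer function to that OUT value gives IN[B7] (row B7 above).

Answer: {b, e}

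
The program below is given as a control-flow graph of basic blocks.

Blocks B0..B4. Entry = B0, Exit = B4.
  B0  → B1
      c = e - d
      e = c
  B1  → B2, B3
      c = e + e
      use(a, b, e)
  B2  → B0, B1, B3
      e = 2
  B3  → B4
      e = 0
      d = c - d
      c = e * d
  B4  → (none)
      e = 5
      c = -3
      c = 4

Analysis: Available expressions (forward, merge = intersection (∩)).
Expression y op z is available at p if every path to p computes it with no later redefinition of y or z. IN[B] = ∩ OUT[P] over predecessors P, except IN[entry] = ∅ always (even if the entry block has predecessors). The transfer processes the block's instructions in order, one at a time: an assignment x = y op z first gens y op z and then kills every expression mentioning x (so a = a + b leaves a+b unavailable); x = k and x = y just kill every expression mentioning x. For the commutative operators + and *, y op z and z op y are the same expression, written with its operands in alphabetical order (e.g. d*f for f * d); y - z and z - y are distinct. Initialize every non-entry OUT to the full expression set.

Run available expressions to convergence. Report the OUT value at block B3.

Fixpoint table:
  B0:  IN={}  OUT={}
  B1:  IN={}  OUT={e+e}
  B2:  IN={e+e}  OUT={}
  B3:  IN={}  OUT={d*e}
  B4:  IN={d*e}  OUT={}

Merge at B3: IN[B3] = OUT[B1] ∩ OUT[B2] = {}
Applying B3's transfer function to that IN value gives OUT[B3] (row B3 above).

Answer: {d*e}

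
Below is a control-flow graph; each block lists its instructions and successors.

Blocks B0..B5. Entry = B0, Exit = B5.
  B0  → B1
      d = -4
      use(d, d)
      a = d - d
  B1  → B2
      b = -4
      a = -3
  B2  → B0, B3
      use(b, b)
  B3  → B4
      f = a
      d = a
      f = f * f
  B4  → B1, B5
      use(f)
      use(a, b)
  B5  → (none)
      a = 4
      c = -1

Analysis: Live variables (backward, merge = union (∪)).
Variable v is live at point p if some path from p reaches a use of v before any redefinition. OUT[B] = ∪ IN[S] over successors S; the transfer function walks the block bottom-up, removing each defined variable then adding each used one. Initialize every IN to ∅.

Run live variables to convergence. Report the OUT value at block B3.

Fixpoint table:
  B0:  IN={}  OUT={}
  B1:  IN={}  OUT={a, b}
  B2:  IN={a, b}  OUT={a, b}
  B3:  IN={a, b}  OUT={a, b, f}
  B4:  IN={a, b, f}  OUT={}
  B5:  IN={}  OUT={}

Merge at B3: OUT[B3] = IN[B4] = {a, b, f}

Answer: {a, b, f}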